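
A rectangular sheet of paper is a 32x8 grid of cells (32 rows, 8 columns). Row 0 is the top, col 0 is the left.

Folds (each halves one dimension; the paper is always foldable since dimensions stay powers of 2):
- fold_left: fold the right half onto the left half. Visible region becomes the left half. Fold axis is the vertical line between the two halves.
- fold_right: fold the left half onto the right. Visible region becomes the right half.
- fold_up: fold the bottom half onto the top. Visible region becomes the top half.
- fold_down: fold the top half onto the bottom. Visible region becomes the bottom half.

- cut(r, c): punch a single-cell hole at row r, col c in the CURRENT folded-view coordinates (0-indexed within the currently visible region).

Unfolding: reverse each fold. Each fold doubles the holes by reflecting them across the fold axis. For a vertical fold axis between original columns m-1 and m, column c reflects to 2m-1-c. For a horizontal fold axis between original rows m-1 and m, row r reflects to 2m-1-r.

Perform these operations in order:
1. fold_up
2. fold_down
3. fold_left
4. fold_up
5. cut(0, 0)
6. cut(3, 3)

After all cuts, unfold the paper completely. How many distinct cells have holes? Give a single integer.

Op 1 fold_up: fold axis h@16; visible region now rows[0,16) x cols[0,8) = 16x8
Op 2 fold_down: fold axis h@8; visible region now rows[8,16) x cols[0,8) = 8x8
Op 3 fold_left: fold axis v@4; visible region now rows[8,16) x cols[0,4) = 8x4
Op 4 fold_up: fold axis h@12; visible region now rows[8,12) x cols[0,4) = 4x4
Op 5 cut(0, 0): punch at orig (8,0); cuts so far [(8, 0)]; region rows[8,12) x cols[0,4) = 4x4
Op 6 cut(3, 3): punch at orig (11,3); cuts so far [(8, 0), (11, 3)]; region rows[8,12) x cols[0,4) = 4x4
Unfold 1 (reflect across h@12): 4 holes -> [(8, 0), (11, 3), (12, 3), (15, 0)]
Unfold 2 (reflect across v@4): 8 holes -> [(8, 0), (8, 7), (11, 3), (11, 4), (12, 3), (12, 4), (15, 0), (15, 7)]
Unfold 3 (reflect across h@8): 16 holes -> [(0, 0), (0, 7), (3, 3), (3, 4), (4, 3), (4, 4), (7, 0), (7, 7), (8, 0), (8, 7), (11, 3), (11, 4), (12, 3), (12, 4), (15, 0), (15, 7)]
Unfold 4 (reflect across h@16): 32 holes -> [(0, 0), (0, 7), (3, 3), (3, 4), (4, 3), (4, 4), (7, 0), (7, 7), (8, 0), (8, 7), (11, 3), (11, 4), (12, 3), (12, 4), (15, 0), (15, 7), (16, 0), (16, 7), (19, 3), (19, 4), (20, 3), (20, 4), (23, 0), (23, 7), (24, 0), (24, 7), (27, 3), (27, 4), (28, 3), (28, 4), (31, 0), (31, 7)]

Answer: 32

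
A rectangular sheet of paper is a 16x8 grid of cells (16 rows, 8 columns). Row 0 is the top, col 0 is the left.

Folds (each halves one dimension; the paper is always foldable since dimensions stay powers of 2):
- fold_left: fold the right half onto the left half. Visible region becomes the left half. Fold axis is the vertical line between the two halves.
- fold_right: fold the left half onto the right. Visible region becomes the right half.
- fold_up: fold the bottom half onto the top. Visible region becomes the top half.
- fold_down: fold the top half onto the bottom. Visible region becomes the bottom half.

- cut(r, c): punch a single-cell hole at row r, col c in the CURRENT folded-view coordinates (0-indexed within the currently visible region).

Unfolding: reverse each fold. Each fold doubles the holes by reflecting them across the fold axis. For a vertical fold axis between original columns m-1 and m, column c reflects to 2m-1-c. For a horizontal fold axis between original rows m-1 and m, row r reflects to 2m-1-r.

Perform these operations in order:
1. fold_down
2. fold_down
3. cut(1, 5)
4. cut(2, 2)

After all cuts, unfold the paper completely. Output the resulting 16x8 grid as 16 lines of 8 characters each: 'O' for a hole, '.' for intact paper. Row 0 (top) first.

Op 1 fold_down: fold axis h@8; visible region now rows[8,16) x cols[0,8) = 8x8
Op 2 fold_down: fold axis h@12; visible region now rows[12,16) x cols[0,8) = 4x8
Op 3 cut(1, 5): punch at orig (13,5); cuts so far [(13, 5)]; region rows[12,16) x cols[0,8) = 4x8
Op 4 cut(2, 2): punch at orig (14,2); cuts so far [(13, 5), (14, 2)]; region rows[12,16) x cols[0,8) = 4x8
Unfold 1 (reflect across h@12): 4 holes -> [(9, 2), (10, 5), (13, 5), (14, 2)]
Unfold 2 (reflect across h@8): 8 holes -> [(1, 2), (2, 5), (5, 5), (6, 2), (9, 2), (10, 5), (13, 5), (14, 2)]

Answer: ........
..O.....
.....O..
........
........
.....O..
..O.....
........
........
..O.....
.....O..
........
........
.....O..
..O.....
........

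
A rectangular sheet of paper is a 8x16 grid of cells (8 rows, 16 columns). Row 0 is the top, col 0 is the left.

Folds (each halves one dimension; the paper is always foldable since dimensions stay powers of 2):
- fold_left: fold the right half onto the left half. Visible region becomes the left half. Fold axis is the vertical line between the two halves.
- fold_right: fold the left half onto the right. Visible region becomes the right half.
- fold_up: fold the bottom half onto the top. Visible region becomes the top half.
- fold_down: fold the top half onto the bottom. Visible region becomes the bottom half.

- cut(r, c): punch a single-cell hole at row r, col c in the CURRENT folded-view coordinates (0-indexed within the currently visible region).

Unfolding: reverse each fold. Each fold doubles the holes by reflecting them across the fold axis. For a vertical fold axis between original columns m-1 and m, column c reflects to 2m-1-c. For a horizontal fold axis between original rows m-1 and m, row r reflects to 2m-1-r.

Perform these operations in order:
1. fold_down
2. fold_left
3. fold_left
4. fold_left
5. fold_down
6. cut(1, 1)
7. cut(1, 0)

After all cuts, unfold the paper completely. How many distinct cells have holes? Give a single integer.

Answer: 64

Derivation:
Op 1 fold_down: fold axis h@4; visible region now rows[4,8) x cols[0,16) = 4x16
Op 2 fold_left: fold axis v@8; visible region now rows[4,8) x cols[0,8) = 4x8
Op 3 fold_left: fold axis v@4; visible region now rows[4,8) x cols[0,4) = 4x4
Op 4 fold_left: fold axis v@2; visible region now rows[4,8) x cols[0,2) = 4x2
Op 5 fold_down: fold axis h@6; visible region now rows[6,8) x cols[0,2) = 2x2
Op 6 cut(1, 1): punch at orig (7,1); cuts so far [(7, 1)]; region rows[6,8) x cols[0,2) = 2x2
Op 7 cut(1, 0): punch at orig (7,0); cuts so far [(7, 0), (7, 1)]; region rows[6,8) x cols[0,2) = 2x2
Unfold 1 (reflect across h@6): 4 holes -> [(4, 0), (4, 1), (7, 0), (7, 1)]
Unfold 2 (reflect across v@2): 8 holes -> [(4, 0), (4, 1), (4, 2), (4, 3), (7, 0), (7, 1), (7, 2), (7, 3)]
Unfold 3 (reflect across v@4): 16 holes -> [(4, 0), (4, 1), (4, 2), (4, 3), (4, 4), (4, 5), (4, 6), (4, 7), (7, 0), (7, 1), (7, 2), (7, 3), (7, 4), (7, 5), (7, 6), (7, 7)]
Unfold 4 (reflect across v@8): 32 holes -> [(4, 0), (4, 1), (4, 2), (4, 3), (4, 4), (4, 5), (4, 6), (4, 7), (4, 8), (4, 9), (4, 10), (4, 11), (4, 12), (4, 13), (4, 14), (4, 15), (7, 0), (7, 1), (7, 2), (7, 3), (7, 4), (7, 5), (7, 6), (7, 7), (7, 8), (7, 9), (7, 10), (7, 11), (7, 12), (7, 13), (7, 14), (7, 15)]
Unfold 5 (reflect across h@4): 64 holes -> [(0, 0), (0, 1), (0, 2), (0, 3), (0, 4), (0, 5), (0, 6), (0, 7), (0, 8), (0, 9), (0, 10), (0, 11), (0, 12), (0, 13), (0, 14), (0, 15), (3, 0), (3, 1), (3, 2), (3, 3), (3, 4), (3, 5), (3, 6), (3, 7), (3, 8), (3, 9), (3, 10), (3, 11), (3, 12), (3, 13), (3, 14), (3, 15), (4, 0), (4, 1), (4, 2), (4, 3), (4, 4), (4, 5), (4, 6), (4, 7), (4, 8), (4, 9), (4, 10), (4, 11), (4, 12), (4, 13), (4, 14), (4, 15), (7, 0), (7, 1), (7, 2), (7, 3), (7, 4), (7, 5), (7, 6), (7, 7), (7, 8), (7, 9), (7, 10), (7, 11), (7, 12), (7, 13), (7, 14), (7, 15)]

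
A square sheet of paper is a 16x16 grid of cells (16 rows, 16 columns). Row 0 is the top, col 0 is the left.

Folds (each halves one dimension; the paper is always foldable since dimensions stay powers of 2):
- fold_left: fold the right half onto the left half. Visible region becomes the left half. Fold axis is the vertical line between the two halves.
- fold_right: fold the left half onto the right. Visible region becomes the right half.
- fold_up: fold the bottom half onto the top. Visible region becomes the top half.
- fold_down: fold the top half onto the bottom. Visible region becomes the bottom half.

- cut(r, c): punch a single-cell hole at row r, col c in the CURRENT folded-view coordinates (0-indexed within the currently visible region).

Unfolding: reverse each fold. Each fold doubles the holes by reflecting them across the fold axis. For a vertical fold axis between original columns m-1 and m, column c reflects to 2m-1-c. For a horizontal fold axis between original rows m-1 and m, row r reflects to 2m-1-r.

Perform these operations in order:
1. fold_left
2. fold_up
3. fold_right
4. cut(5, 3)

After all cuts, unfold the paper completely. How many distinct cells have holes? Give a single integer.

Answer: 8

Derivation:
Op 1 fold_left: fold axis v@8; visible region now rows[0,16) x cols[0,8) = 16x8
Op 2 fold_up: fold axis h@8; visible region now rows[0,8) x cols[0,8) = 8x8
Op 3 fold_right: fold axis v@4; visible region now rows[0,8) x cols[4,8) = 8x4
Op 4 cut(5, 3): punch at orig (5,7); cuts so far [(5, 7)]; region rows[0,8) x cols[4,8) = 8x4
Unfold 1 (reflect across v@4): 2 holes -> [(5, 0), (5, 7)]
Unfold 2 (reflect across h@8): 4 holes -> [(5, 0), (5, 7), (10, 0), (10, 7)]
Unfold 3 (reflect across v@8): 8 holes -> [(5, 0), (5, 7), (5, 8), (5, 15), (10, 0), (10, 7), (10, 8), (10, 15)]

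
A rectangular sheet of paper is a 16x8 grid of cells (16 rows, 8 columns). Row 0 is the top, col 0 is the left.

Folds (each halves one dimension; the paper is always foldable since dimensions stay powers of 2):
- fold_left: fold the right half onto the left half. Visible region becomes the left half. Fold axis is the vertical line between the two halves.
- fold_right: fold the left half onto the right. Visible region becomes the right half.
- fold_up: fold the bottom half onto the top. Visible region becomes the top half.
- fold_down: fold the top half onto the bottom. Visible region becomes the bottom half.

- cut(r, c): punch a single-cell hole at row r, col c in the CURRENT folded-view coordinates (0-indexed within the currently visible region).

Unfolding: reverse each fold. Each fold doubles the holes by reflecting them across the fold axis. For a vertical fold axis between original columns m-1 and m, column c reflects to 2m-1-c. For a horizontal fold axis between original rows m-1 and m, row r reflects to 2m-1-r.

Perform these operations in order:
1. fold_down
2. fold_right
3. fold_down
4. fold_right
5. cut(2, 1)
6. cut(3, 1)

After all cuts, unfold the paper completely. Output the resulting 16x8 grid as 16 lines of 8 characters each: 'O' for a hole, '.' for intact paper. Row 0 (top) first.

Op 1 fold_down: fold axis h@8; visible region now rows[8,16) x cols[0,8) = 8x8
Op 2 fold_right: fold axis v@4; visible region now rows[8,16) x cols[4,8) = 8x4
Op 3 fold_down: fold axis h@12; visible region now rows[12,16) x cols[4,8) = 4x4
Op 4 fold_right: fold axis v@6; visible region now rows[12,16) x cols[6,8) = 4x2
Op 5 cut(2, 1): punch at orig (14,7); cuts so far [(14, 7)]; region rows[12,16) x cols[6,8) = 4x2
Op 6 cut(3, 1): punch at orig (15,7); cuts so far [(14, 7), (15, 7)]; region rows[12,16) x cols[6,8) = 4x2
Unfold 1 (reflect across v@6): 4 holes -> [(14, 4), (14, 7), (15, 4), (15, 7)]
Unfold 2 (reflect across h@12): 8 holes -> [(8, 4), (8, 7), (9, 4), (9, 7), (14, 4), (14, 7), (15, 4), (15, 7)]
Unfold 3 (reflect across v@4): 16 holes -> [(8, 0), (8, 3), (8, 4), (8, 7), (9, 0), (9, 3), (9, 4), (9, 7), (14, 0), (14, 3), (14, 4), (14, 7), (15, 0), (15, 3), (15, 4), (15, 7)]
Unfold 4 (reflect across h@8): 32 holes -> [(0, 0), (0, 3), (0, 4), (0, 7), (1, 0), (1, 3), (1, 4), (1, 7), (6, 0), (6, 3), (6, 4), (6, 7), (7, 0), (7, 3), (7, 4), (7, 7), (8, 0), (8, 3), (8, 4), (8, 7), (9, 0), (9, 3), (9, 4), (9, 7), (14, 0), (14, 3), (14, 4), (14, 7), (15, 0), (15, 3), (15, 4), (15, 7)]

Answer: O..OO..O
O..OO..O
........
........
........
........
O..OO..O
O..OO..O
O..OO..O
O..OO..O
........
........
........
........
O..OO..O
O..OO..O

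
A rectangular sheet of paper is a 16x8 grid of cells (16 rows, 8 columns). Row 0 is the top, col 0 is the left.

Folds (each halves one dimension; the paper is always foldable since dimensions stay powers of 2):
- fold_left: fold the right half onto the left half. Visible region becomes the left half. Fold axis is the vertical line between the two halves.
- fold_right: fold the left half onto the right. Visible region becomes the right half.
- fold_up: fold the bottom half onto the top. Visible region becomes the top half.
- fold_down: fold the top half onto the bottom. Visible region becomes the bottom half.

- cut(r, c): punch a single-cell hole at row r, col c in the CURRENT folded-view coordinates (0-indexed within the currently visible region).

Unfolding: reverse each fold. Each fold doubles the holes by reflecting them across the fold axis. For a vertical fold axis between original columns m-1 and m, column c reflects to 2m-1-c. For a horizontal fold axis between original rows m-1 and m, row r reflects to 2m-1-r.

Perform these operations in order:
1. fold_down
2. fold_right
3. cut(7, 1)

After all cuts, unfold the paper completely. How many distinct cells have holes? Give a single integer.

Answer: 4

Derivation:
Op 1 fold_down: fold axis h@8; visible region now rows[8,16) x cols[0,8) = 8x8
Op 2 fold_right: fold axis v@4; visible region now rows[8,16) x cols[4,8) = 8x4
Op 3 cut(7, 1): punch at orig (15,5); cuts so far [(15, 5)]; region rows[8,16) x cols[4,8) = 8x4
Unfold 1 (reflect across v@4): 2 holes -> [(15, 2), (15, 5)]
Unfold 2 (reflect across h@8): 4 holes -> [(0, 2), (0, 5), (15, 2), (15, 5)]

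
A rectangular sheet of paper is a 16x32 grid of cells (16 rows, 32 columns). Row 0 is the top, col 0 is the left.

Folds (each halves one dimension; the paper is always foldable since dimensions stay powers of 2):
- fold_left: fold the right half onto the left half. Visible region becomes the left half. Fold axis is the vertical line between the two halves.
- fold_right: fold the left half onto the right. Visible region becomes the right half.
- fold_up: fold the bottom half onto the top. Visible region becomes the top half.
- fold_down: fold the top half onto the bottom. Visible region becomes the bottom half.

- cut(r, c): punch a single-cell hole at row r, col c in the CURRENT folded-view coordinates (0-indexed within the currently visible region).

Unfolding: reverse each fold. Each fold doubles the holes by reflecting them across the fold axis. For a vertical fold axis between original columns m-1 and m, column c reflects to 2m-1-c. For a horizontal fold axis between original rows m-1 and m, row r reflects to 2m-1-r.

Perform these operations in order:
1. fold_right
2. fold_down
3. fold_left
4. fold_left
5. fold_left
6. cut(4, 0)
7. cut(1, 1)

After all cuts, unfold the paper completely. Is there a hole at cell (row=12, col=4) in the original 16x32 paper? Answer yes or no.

Answer: yes

Derivation:
Op 1 fold_right: fold axis v@16; visible region now rows[0,16) x cols[16,32) = 16x16
Op 2 fold_down: fold axis h@8; visible region now rows[8,16) x cols[16,32) = 8x16
Op 3 fold_left: fold axis v@24; visible region now rows[8,16) x cols[16,24) = 8x8
Op 4 fold_left: fold axis v@20; visible region now rows[8,16) x cols[16,20) = 8x4
Op 5 fold_left: fold axis v@18; visible region now rows[8,16) x cols[16,18) = 8x2
Op 6 cut(4, 0): punch at orig (12,16); cuts so far [(12, 16)]; region rows[8,16) x cols[16,18) = 8x2
Op 7 cut(1, 1): punch at orig (9,17); cuts so far [(9, 17), (12, 16)]; region rows[8,16) x cols[16,18) = 8x2
Unfold 1 (reflect across v@18): 4 holes -> [(9, 17), (9, 18), (12, 16), (12, 19)]
Unfold 2 (reflect across v@20): 8 holes -> [(9, 17), (9, 18), (9, 21), (9, 22), (12, 16), (12, 19), (12, 20), (12, 23)]
Unfold 3 (reflect across v@24): 16 holes -> [(9, 17), (9, 18), (9, 21), (9, 22), (9, 25), (9, 26), (9, 29), (9, 30), (12, 16), (12, 19), (12, 20), (12, 23), (12, 24), (12, 27), (12, 28), (12, 31)]
Unfold 4 (reflect across h@8): 32 holes -> [(3, 16), (3, 19), (3, 20), (3, 23), (3, 24), (3, 27), (3, 28), (3, 31), (6, 17), (6, 18), (6, 21), (6, 22), (6, 25), (6, 26), (6, 29), (6, 30), (9, 17), (9, 18), (9, 21), (9, 22), (9, 25), (9, 26), (9, 29), (9, 30), (12, 16), (12, 19), (12, 20), (12, 23), (12, 24), (12, 27), (12, 28), (12, 31)]
Unfold 5 (reflect across v@16): 64 holes -> [(3, 0), (3, 3), (3, 4), (3, 7), (3, 8), (3, 11), (3, 12), (3, 15), (3, 16), (3, 19), (3, 20), (3, 23), (3, 24), (3, 27), (3, 28), (3, 31), (6, 1), (6, 2), (6, 5), (6, 6), (6, 9), (6, 10), (6, 13), (6, 14), (6, 17), (6, 18), (6, 21), (6, 22), (6, 25), (6, 26), (6, 29), (6, 30), (9, 1), (9, 2), (9, 5), (9, 6), (9, 9), (9, 10), (9, 13), (9, 14), (9, 17), (9, 18), (9, 21), (9, 22), (9, 25), (9, 26), (9, 29), (9, 30), (12, 0), (12, 3), (12, 4), (12, 7), (12, 8), (12, 11), (12, 12), (12, 15), (12, 16), (12, 19), (12, 20), (12, 23), (12, 24), (12, 27), (12, 28), (12, 31)]
Holes: [(3, 0), (3, 3), (3, 4), (3, 7), (3, 8), (3, 11), (3, 12), (3, 15), (3, 16), (3, 19), (3, 20), (3, 23), (3, 24), (3, 27), (3, 28), (3, 31), (6, 1), (6, 2), (6, 5), (6, 6), (6, 9), (6, 10), (6, 13), (6, 14), (6, 17), (6, 18), (6, 21), (6, 22), (6, 25), (6, 26), (6, 29), (6, 30), (9, 1), (9, 2), (9, 5), (9, 6), (9, 9), (9, 10), (9, 13), (9, 14), (9, 17), (9, 18), (9, 21), (9, 22), (9, 25), (9, 26), (9, 29), (9, 30), (12, 0), (12, 3), (12, 4), (12, 7), (12, 8), (12, 11), (12, 12), (12, 15), (12, 16), (12, 19), (12, 20), (12, 23), (12, 24), (12, 27), (12, 28), (12, 31)]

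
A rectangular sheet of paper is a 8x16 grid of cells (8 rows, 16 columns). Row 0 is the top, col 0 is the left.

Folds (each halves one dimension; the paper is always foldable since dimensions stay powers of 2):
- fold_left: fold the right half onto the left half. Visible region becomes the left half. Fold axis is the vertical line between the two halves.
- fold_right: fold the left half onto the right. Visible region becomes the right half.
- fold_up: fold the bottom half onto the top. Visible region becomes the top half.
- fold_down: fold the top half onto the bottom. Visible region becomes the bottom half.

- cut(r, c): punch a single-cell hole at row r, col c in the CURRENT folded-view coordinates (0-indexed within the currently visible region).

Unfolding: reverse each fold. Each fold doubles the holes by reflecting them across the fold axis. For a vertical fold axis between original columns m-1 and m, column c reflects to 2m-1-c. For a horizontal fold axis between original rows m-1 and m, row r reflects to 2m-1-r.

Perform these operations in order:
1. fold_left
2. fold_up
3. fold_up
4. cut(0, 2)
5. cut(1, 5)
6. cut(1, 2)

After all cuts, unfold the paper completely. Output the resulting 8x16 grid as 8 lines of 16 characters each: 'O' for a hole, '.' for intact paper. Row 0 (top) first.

Op 1 fold_left: fold axis v@8; visible region now rows[0,8) x cols[0,8) = 8x8
Op 2 fold_up: fold axis h@4; visible region now rows[0,4) x cols[0,8) = 4x8
Op 3 fold_up: fold axis h@2; visible region now rows[0,2) x cols[0,8) = 2x8
Op 4 cut(0, 2): punch at orig (0,2); cuts so far [(0, 2)]; region rows[0,2) x cols[0,8) = 2x8
Op 5 cut(1, 5): punch at orig (1,5); cuts so far [(0, 2), (1, 5)]; region rows[0,2) x cols[0,8) = 2x8
Op 6 cut(1, 2): punch at orig (1,2); cuts so far [(0, 2), (1, 2), (1, 5)]; region rows[0,2) x cols[0,8) = 2x8
Unfold 1 (reflect across h@2): 6 holes -> [(0, 2), (1, 2), (1, 5), (2, 2), (2, 5), (3, 2)]
Unfold 2 (reflect across h@4): 12 holes -> [(0, 2), (1, 2), (1, 5), (2, 2), (2, 5), (3, 2), (4, 2), (5, 2), (5, 5), (6, 2), (6, 5), (7, 2)]
Unfold 3 (reflect across v@8): 24 holes -> [(0, 2), (0, 13), (1, 2), (1, 5), (1, 10), (1, 13), (2, 2), (2, 5), (2, 10), (2, 13), (3, 2), (3, 13), (4, 2), (4, 13), (5, 2), (5, 5), (5, 10), (5, 13), (6, 2), (6, 5), (6, 10), (6, 13), (7, 2), (7, 13)]

Answer: ..O..........O..
..O..O....O..O..
..O..O....O..O..
..O..........O..
..O..........O..
..O..O....O..O..
..O..O....O..O..
..O..........O..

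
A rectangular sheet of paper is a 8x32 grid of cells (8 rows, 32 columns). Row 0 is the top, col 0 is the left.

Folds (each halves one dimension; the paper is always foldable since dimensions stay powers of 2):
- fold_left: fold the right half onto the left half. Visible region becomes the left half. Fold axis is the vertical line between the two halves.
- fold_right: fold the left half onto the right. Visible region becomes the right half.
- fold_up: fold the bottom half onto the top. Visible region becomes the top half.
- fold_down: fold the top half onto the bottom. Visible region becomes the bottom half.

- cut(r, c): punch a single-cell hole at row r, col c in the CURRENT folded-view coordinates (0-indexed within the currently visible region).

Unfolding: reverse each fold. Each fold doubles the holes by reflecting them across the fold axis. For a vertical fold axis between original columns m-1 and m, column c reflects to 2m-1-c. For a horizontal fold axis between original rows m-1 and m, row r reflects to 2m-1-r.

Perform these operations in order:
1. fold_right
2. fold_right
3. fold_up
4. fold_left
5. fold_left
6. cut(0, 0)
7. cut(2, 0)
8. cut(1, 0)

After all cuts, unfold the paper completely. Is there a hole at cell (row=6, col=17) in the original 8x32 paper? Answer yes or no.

Answer: no

Derivation:
Op 1 fold_right: fold axis v@16; visible region now rows[0,8) x cols[16,32) = 8x16
Op 2 fold_right: fold axis v@24; visible region now rows[0,8) x cols[24,32) = 8x8
Op 3 fold_up: fold axis h@4; visible region now rows[0,4) x cols[24,32) = 4x8
Op 4 fold_left: fold axis v@28; visible region now rows[0,4) x cols[24,28) = 4x4
Op 5 fold_left: fold axis v@26; visible region now rows[0,4) x cols[24,26) = 4x2
Op 6 cut(0, 0): punch at orig (0,24); cuts so far [(0, 24)]; region rows[0,4) x cols[24,26) = 4x2
Op 7 cut(2, 0): punch at orig (2,24); cuts so far [(0, 24), (2, 24)]; region rows[0,4) x cols[24,26) = 4x2
Op 8 cut(1, 0): punch at orig (1,24); cuts so far [(0, 24), (1, 24), (2, 24)]; region rows[0,4) x cols[24,26) = 4x2
Unfold 1 (reflect across v@26): 6 holes -> [(0, 24), (0, 27), (1, 24), (1, 27), (2, 24), (2, 27)]
Unfold 2 (reflect across v@28): 12 holes -> [(0, 24), (0, 27), (0, 28), (0, 31), (1, 24), (1, 27), (1, 28), (1, 31), (2, 24), (2, 27), (2, 28), (2, 31)]
Unfold 3 (reflect across h@4): 24 holes -> [(0, 24), (0, 27), (0, 28), (0, 31), (1, 24), (1, 27), (1, 28), (1, 31), (2, 24), (2, 27), (2, 28), (2, 31), (5, 24), (5, 27), (5, 28), (5, 31), (6, 24), (6, 27), (6, 28), (6, 31), (7, 24), (7, 27), (7, 28), (7, 31)]
Unfold 4 (reflect across v@24): 48 holes -> [(0, 16), (0, 19), (0, 20), (0, 23), (0, 24), (0, 27), (0, 28), (0, 31), (1, 16), (1, 19), (1, 20), (1, 23), (1, 24), (1, 27), (1, 28), (1, 31), (2, 16), (2, 19), (2, 20), (2, 23), (2, 24), (2, 27), (2, 28), (2, 31), (5, 16), (5, 19), (5, 20), (5, 23), (5, 24), (5, 27), (5, 28), (5, 31), (6, 16), (6, 19), (6, 20), (6, 23), (6, 24), (6, 27), (6, 28), (6, 31), (7, 16), (7, 19), (7, 20), (7, 23), (7, 24), (7, 27), (7, 28), (7, 31)]
Unfold 5 (reflect across v@16): 96 holes -> [(0, 0), (0, 3), (0, 4), (0, 7), (0, 8), (0, 11), (0, 12), (0, 15), (0, 16), (0, 19), (0, 20), (0, 23), (0, 24), (0, 27), (0, 28), (0, 31), (1, 0), (1, 3), (1, 4), (1, 7), (1, 8), (1, 11), (1, 12), (1, 15), (1, 16), (1, 19), (1, 20), (1, 23), (1, 24), (1, 27), (1, 28), (1, 31), (2, 0), (2, 3), (2, 4), (2, 7), (2, 8), (2, 11), (2, 12), (2, 15), (2, 16), (2, 19), (2, 20), (2, 23), (2, 24), (2, 27), (2, 28), (2, 31), (5, 0), (5, 3), (5, 4), (5, 7), (5, 8), (5, 11), (5, 12), (5, 15), (5, 16), (5, 19), (5, 20), (5, 23), (5, 24), (5, 27), (5, 28), (5, 31), (6, 0), (6, 3), (6, 4), (6, 7), (6, 8), (6, 11), (6, 12), (6, 15), (6, 16), (6, 19), (6, 20), (6, 23), (6, 24), (6, 27), (6, 28), (6, 31), (7, 0), (7, 3), (7, 4), (7, 7), (7, 8), (7, 11), (7, 12), (7, 15), (7, 16), (7, 19), (7, 20), (7, 23), (7, 24), (7, 27), (7, 28), (7, 31)]
Holes: [(0, 0), (0, 3), (0, 4), (0, 7), (0, 8), (0, 11), (0, 12), (0, 15), (0, 16), (0, 19), (0, 20), (0, 23), (0, 24), (0, 27), (0, 28), (0, 31), (1, 0), (1, 3), (1, 4), (1, 7), (1, 8), (1, 11), (1, 12), (1, 15), (1, 16), (1, 19), (1, 20), (1, 23), (1, 24), (1, 27), (1, 28), (1, 31), (2, 0), (2, 3), (2, 4), (2, 7), (2, 8), (2, 11), (2, 12), (2, 15), (2, 16), (2, 19), (2, 20), (2, 23), (2, 24), (2, 27), (2, 28), (2, 31), (5, 0), (5, 3), (5, 4), (5, 7), (5, 8), (5, 11), (5, 12), (5, 15), (5, 16), (5, 19), (5, 20), (5, 23), (5, 24), (5, 27), (5, 28), (5, 31), (6, 0), (6, 3), (6, 4), (6, 7), (6, 8), (6, 11), (6, 12), (6, 15), (6, 16), (6, 19), (6, 20), (6, 23), (6, 24), (6, 27), (6, 28), (6, 31), (7, 0), (7, 3), (7, 4), (7, 7), (7, 8), (7, 11), (7, 12), (7, 15), (7, 16), (7, 19), (7, 20), (7, 23), (7, 24), (7, 27), (7, 28), (7, 31)]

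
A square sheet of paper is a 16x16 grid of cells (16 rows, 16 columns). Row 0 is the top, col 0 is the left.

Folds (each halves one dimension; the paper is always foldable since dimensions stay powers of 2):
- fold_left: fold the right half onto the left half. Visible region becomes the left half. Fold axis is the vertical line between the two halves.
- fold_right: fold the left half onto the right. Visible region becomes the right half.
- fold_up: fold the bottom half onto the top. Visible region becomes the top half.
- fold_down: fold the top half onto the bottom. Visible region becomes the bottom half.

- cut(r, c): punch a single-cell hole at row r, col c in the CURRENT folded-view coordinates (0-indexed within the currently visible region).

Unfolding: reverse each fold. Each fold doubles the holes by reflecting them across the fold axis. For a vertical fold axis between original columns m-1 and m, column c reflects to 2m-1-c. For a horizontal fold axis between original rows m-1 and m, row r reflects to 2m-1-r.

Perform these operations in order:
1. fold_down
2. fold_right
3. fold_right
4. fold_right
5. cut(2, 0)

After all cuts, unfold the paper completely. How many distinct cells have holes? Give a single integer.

Op 1 fold_down: fold axis h@8; visible region now rows[8,16) x cols[0,16) = 8x16
Op 2 fold_right: fold axis v@8; visible region now rows[8,16) x cols[8,16) = 8x8
Op 3 fold_right: fold axis v@12; visible region now rows[8,16) x cols[12,16) = 8x4
Op 4 fold_right: fold axis v@14; visible region now rows[8,16) x cols[14,16) = 8x2
Op 5 cut(2, 0): punch at orig (10,14); cuts so far [(10, 14)]; region rows[8,16) x cols[14,16) = 8x2
Unfold 1 (reflect across v@14): 2 holes -> [(10, 13), (10, 14)]
Unfold 2 (reflect across v@12): 4 holes -> [(10, 9), (10, 10), (10, 13), (10, 14)]
Unfold 3 (reflect across v@8): 8 holes -> [(10, 1), (10, 2), (10, 5), (10, 6), (10, 9), (10, 10), (10, 13), (10, 14)]
Unfold 4 (reflect across h@8): 16 holes -> [(5, 1), (5, 2), (5, 5), (5, 6), (5, 9), (5, 10), (5, 13), (5, 14), (10, 1), (10, 2), (10, 5), (10, 6), (10, 9), (10, 10), (10, 13), (10, 14)]

Answer: 16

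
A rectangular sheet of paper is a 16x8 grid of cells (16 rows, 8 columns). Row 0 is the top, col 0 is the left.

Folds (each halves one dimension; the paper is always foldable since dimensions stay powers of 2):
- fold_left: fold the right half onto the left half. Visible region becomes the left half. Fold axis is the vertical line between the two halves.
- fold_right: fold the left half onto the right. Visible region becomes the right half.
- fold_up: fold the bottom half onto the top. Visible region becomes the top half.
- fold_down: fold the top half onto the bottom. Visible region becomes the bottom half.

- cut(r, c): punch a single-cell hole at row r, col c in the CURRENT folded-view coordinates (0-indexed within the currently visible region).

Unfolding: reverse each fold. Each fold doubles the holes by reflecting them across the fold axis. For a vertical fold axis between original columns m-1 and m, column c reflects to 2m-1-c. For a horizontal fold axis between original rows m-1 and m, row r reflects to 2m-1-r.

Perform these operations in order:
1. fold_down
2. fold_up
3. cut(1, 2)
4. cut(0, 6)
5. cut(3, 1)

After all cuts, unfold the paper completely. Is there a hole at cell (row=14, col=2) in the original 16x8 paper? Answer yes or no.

Answer: yes

Derivation:
Op 1 fold_down: fold axis h@8; visible region now rows[8,16) x cols[0,8) = 8x8
Op 2 fold_up: fold axis h@12; visible region now rows[8,12) x cols[0,8) = 4x8
Op 3 cut(1, 2): punch at orig (9,2); cuts so far [(9, 2)]; region rows[8,12) x cols[0,8) = 4x8
Op 4 cut(0, 6): punch at orig (8,6); cuts so far [(8, 6), (9, 2)]; region rows[8,12) x cols[0,8) = 4x8
Op 5 cut(3, 1): punch at orig (11,1); cuts so far [(8, 6), (9, 2), (11, 1)]; region rows[8,12) x cols[0,8) = 4x8
Unfold 1 (reflect across h@12): 6 holes -> [(8, 6), (9, 2), (11, 1), (12, 1), (14, 2), (15, 6)]
Unfold 2 (reflect across h@8): 12 holes -> [(0, 6), (1, 2), (3, 1), (4, 1), (6, 2), (7, 6), (8, 6), (9, 2), (11, 1), (12, 1), (14, 2), (15, 6)]
Holes: [(0, 6), (1, 2), (3, 1), (4, 1), (6, 2), (7, 6), (8, 6), (9, 2), (11, 1), (12, 1), (14, 2), (15, 6)]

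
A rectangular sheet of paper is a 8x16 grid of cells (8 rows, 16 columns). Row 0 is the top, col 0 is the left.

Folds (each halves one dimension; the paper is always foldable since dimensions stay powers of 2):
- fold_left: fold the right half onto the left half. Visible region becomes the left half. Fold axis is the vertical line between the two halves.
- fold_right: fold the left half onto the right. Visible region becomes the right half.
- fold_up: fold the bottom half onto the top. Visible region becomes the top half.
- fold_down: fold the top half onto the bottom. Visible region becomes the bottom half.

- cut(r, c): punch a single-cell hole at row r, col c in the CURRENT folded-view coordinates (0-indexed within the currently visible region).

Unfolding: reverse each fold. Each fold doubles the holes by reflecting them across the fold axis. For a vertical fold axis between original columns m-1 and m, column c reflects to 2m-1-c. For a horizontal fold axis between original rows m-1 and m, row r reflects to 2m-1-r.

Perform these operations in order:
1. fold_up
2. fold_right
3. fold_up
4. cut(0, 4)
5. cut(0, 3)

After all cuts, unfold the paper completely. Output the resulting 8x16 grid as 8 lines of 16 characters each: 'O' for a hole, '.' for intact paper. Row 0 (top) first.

Op 1 fold_up: fold axis h@4; visible region now rows[0,4) x cols[0,16) = 4x16
Op 2 fold_right: fold axis v@8; visible region now rows[0,4) x cols[8,16) = 4x8
Op 3 fold_up: fold axis h@2; visible region now rows[0,2) x cols[8,16) = 2x8
Op 4 cut(0, 4): punch at orig (0,12); cuts so far [(0, 12)]; region rows[0,2) x cols[8,16) = 2x8
Op 5 cut(0, 3): punch at orig (0,11); cuts so far [(0, 11), (0, 12)]; region rows[0,2) x cols[8,16) = 2x8
Unfold 1 (reflect across h@2): 4 holes -> [(0, 11), (0, 12), (3, 11), (3, 12)]
Unfold 2 (reflect across v@8): 8 holes -> [(0, 3), (0, 4), (0, 11), (0, 12), (3, 3), (3, 4), (3, 11), (3, 12)]
Unfold 3 (reflect across h@4): 16 holes -> [(0, 3), (0, 4), (0, 11), (0, 12), (3, 3), (3, 4), (3, 11), (3, 12), (4, 3), (4, 4), (4, 11), (4, 12), (7, 3), (7, 4), (7, 11), (7, 12)]

Answer: ...OO......OO...
................
................
...OO......OO...
...OO......OO...
................
................
...OO......OO...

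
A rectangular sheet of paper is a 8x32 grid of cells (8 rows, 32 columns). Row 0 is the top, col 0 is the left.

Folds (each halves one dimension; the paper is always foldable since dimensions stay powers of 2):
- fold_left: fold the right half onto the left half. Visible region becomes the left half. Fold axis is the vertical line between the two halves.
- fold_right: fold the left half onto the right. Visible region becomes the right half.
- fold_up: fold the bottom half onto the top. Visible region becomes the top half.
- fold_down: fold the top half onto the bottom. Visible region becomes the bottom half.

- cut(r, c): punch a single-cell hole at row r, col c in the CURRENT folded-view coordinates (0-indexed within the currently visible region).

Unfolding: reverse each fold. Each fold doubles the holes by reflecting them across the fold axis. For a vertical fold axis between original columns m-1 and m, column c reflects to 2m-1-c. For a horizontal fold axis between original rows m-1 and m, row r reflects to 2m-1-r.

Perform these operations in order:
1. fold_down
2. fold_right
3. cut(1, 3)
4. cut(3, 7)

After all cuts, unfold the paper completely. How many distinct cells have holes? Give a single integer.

Op 1 fold_down: fold axis h@4; visible region now rows[4,8) x cols[0,32) = 4x32
Op 2 fold_right: fold axis v@16; visible region now rows[4,8) x cols[16,32) = 4x16
Op 3 cut(1, 3): punch at orig (5,19); cuts so far [(5, 19)]; region rows[4,8) x cols[16,32) = 4x16
Op 4 cut(3, 7): punch at orig (7,23); cuts so far [(5, 19), (7, 23)]; region rows[4,8) x cols[16,32) = 4x16
Unfold 1 (reflect across v@16): 4 holes -> [(5, 12), (5, 19), (7, 8), (7, 23)]
Unfold 2 (reflect across h@4): 8 holes -> [(0, 8), (0, 23), (2, 12), (2, 19), (5, 12), (5, 19), (7, 8), (7, 23)]

Answer: 8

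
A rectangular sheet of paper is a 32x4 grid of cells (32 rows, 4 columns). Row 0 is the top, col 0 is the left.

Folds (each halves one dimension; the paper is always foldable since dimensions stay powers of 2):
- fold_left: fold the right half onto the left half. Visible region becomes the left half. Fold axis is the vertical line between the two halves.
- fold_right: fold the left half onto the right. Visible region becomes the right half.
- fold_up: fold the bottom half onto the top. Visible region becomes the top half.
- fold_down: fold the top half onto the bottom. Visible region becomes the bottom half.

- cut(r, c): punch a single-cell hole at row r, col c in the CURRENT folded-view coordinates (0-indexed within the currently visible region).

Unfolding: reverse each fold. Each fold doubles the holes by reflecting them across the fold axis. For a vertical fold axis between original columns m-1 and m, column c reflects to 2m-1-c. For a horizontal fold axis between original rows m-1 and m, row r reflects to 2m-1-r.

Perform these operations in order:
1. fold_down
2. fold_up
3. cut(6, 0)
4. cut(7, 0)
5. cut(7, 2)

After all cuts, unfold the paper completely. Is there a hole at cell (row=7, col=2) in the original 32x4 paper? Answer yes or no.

Answer: yes

Derivation:
Op 1 fold_down: fold axis h@16; visible region now rows[16,32) x cols[0,4) = 16x4
Op 2 fold_up: fold axis h@24; visible region now rows[16,24) x cols[0,4) = 8x4
Op 3 cut(6, 0): punch at orig (22,0); cuts so far [(22, 0)]; region rows[16,24) x cols[0,4) = 8x4
Op 4 cut(7, 0): punch at orig (23,0); cuts so far [(22, 0), (23, 0)]; region rows[16,24) x cols[0,4) = 8x4
Op 5 cut(7, 2): punch at orig (23,2); cuts so far [(22, 0), (23, 0), (23, 2)]; region rows[16,24) x cols[0,4) = 8x4
Unfold 1 (reflect across h@24): 6 holes -> [(22, 0), (23, 0), (23, 2), (24, 0), (24, 2), (25, 0)]
Unfold 2 (reflect across h@16): 12 holes -> [(6, 0), (7, 0), (7, 2), (8, 0), (8, 2), (9, 0), (22, 0), (23, 0), (23, 2), (24, 0), (24, 2), (25, 0)]
Holes: [(6, 0), (7, 0), (7, 2), (8, 0), (8, 2), (9, 0), (22, 0), (23, 0), (23, 2), (24, 0), (24, 2), (25, 0)]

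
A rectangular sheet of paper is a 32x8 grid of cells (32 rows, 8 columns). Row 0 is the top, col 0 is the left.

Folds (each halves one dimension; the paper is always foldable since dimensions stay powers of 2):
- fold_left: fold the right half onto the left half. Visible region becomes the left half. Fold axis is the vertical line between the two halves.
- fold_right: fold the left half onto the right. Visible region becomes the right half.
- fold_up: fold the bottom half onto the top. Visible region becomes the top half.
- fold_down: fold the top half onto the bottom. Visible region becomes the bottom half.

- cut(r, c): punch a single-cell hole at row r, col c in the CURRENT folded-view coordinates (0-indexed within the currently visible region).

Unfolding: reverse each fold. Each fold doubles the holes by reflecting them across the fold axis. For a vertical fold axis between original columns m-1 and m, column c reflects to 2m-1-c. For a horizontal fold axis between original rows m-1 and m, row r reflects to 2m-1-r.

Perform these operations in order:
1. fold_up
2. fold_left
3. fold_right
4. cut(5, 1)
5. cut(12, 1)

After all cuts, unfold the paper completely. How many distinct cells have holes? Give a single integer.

Op 1 fold_up: fold axis h@16; visible region now rows[0,16) x cols[0,8) = 16x8
Op 2 fold_left: fold axis v@4; visible region now rows[0,16) x cols[0,4) = 16x4
Op 3 fold_right: fold axis v@2; visible region now rows[0,16) x cols[2,4) = 16x2
Op 4 cut(5, 1): punch at orig (5,3); cuts so far [(5, 3)]; region rows[0,16) x cols[2,4) = 16x2
Op 5 cut(12, 1): punch at orig (12,3); cuts so far [(5, 3), (12, 3)]; region rows[0,16) x cols[2,4) = 16x2
Unfold 1 (reflect across v@2): 4 holes -> [(5, 0), (5, 3), (12, 0), (12, 3)]
Unfold 2 (reflect across v@4): 8 holes -> [(5, 0), (5, 3), (5, 4), (5, 7), (12, 0), (12, 3), (12, 4), (12, 7)]
Unfold 3 (reflect across h@16): 16 holes -> [(5, 0), (5, 3), (5, 4), (5, 7), (12, 0), (12, 3), (12, 4), (12, 7), (19, 0), (19, 3), (19, 4), (19, 7), (26, 0), (26, 3), (26, 4), (26, 7)]

Answer: 16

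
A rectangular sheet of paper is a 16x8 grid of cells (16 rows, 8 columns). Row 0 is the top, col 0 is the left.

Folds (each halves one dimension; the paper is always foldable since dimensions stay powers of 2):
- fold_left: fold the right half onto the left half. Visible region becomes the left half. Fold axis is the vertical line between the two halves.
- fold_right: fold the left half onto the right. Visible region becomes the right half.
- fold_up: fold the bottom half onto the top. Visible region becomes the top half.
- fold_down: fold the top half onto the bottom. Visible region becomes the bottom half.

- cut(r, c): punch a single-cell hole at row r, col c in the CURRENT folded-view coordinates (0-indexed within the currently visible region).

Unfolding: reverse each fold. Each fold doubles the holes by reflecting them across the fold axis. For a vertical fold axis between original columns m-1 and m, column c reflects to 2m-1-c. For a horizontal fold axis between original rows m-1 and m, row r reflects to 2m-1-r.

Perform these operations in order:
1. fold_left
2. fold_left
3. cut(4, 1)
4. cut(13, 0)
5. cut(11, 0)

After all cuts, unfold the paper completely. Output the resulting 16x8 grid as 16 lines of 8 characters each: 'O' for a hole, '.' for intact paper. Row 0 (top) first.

Answer: ........
........
........
........
.OO..OO.
........
........
........
........
........
........
O..OO..O
........
O..OO..O
........
........

Derivation:
Op 1 fold_left: fold axis v@4; visible region now rows[0,16) x cols[0,4) = 16x4
Op 2 fold_left: fold axis v@2; visible region now rows[0,16) x cols[0,2) = 16x2
Op 3 cut(4, 1): punch at orig (4,1); cuts so far [(4, 1)]; region rows[0,16) x cols[0,2) = 16x2
Op 4 cut(13, 0): punch at orig (13,0); cuts so far [(4, 1), (13, 0)]; region rows[0,16) x cols[0,2) = 16x2
Op 5 cut(11, 0): punch at orig (11,0); cuts so far [(4, 1), (11, 0), (13, 0)]; region rows[0,16) x cols[0,2) = 16x2
Unfold 1 (reflect across v@2): 6 holes -> [(4, 1), (4, 2), (11, 0), (11, 3), (13, 0), (13, 3)]
Unfold 2 (reflect across v@4): 12 holes -> [(4, 1), (4, 2), (4, 5), (4, 6), (11, 0), (11, 3), (11, 4), (11, 7), (13, 0), (13, 3), (13, 4), (13, 7)]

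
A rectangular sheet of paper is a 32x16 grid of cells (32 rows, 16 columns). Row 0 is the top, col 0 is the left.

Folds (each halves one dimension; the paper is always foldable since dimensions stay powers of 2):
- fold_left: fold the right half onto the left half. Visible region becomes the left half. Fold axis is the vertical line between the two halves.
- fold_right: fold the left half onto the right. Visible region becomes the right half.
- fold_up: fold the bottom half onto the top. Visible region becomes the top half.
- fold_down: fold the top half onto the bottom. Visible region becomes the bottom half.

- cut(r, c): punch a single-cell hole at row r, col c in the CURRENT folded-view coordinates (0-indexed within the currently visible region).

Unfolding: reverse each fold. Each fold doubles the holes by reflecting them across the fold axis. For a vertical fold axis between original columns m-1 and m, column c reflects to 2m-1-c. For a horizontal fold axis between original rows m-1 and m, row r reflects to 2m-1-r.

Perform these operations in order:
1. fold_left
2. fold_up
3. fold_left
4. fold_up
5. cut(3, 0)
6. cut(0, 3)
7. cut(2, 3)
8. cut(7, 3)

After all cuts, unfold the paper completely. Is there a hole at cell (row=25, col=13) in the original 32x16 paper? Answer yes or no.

Op 1 fold_left: fold axis v@8; visible region now rows[0,32) x cols[0,8) = 32x8
Op 2 fold_up: fold axis h@16; visible region now rows[0,16) x cols[0,8) = 16x8
Op 3 fold_left: fold axis v@4; visible region now rows[0,16) x cols[0,4) = 16x4
Op 4 fold_up: fold axis h@8; visible region now rows[0,8) x cols[0,4) = 8x4
Op 5 cut(3, 0): punch at orig (3,0); cuts so far [(3, 0)]; region rows[0,8) x cols[0,4) = 8x4
Op 6 cut(0, 3): punch at orig (0,3); cuts so far [(0, 3), (3, 0)]; region rows[0,8) x cols[0,4) = 8x4
Op 7 cut(2, 3): punch at orig (2,3); cuts so far [(0, 3), (2, 3), (3, 0)]; region rows[0,8) x cols[0,4) = 8x4
Op 8 cut(7, 3): punch at orig (7,3); cuts so far [(0, 3), (2, 3), (3, 0), (7, 3)]; region rows[0,8) x cols[0,4) = 8x4
Unfold 1 (reflect across h@8): 8 holes -> [(0, 3), (2, 3), (3, 0), (7, 3), (8, 3), (12, 0), (13, 3), (15, 3)]
Unfold 2 (reflect across v@4): 16 holes -> [(0, 3), (0, 4), (2, 3), (2, 4), (3, 0), (3, 7), (7, 3), (7, 4), (8, 3), (8, 4), (12, 0), (12, 7), (13, 3), (13, 4), (15, 3), (15, 4)]
Unfold 3 (reflect across h@16): 32 holes -> [(0, 3), (0, 4), (2, 3), (2, 4), (3, 0), (3, 7), (7, 3), (7, 4), (8, 3), (8, 4), (12, 0), (12, 7), (13, 3), (13, 4), (15, 3), (15, 4), (16, 3), (16, 4), (18, 3), (18, 4), (19, 0), (19, 7), (23, 3), (23, 4), (24, 3), (24, 4), (28, 0), (28, 7), (29, 3), (29, 4), (31, 3), (31, 4)]
Unfold 4 (reflect across v@8): 64 holes -> [(0, 3), (0, 4), (0, 11), (0, 12), (2, 3), (2, 4), (2, 11), (2, 12), (3, 0), (3, 7), (3, 8), (3, 15), (7, 3), (7, 4), (7, 11), (7, 12), (8, 3), (8, 4), (8, 11), (8, 12), (12, 0), (12, 7), (12, 8), (12, 15), (13, 3), (13, 4), (13, 11), (13, 12), (15, 3), (15, 4), (15, 11), (15, 12), (16, 3), (16, 4), (16, 11), (16, 12), (18, 3), (18, 4), (18, 11), (18, 12), (19, 0), (19, 7), (19, 8), (19, 15), (23, 3), (23, 4), (23, 11), (23, 12), (24, 3), (24, 4), (24, 11), (24, 12), (28, 0), (28, 7), (28, 8), (28, 15), (29, 3), (29, 4), (29, 11), (29, 12), (31, 3), (31, 4), (31, 11), (31, 12)]
Holes: [(0, 3), (0, 4), (0, 11), (0, 12), (2, 3), (2, 4), (2, 11), (2, 12), (3, 0), (3, 7), (3, 8), (3, 15), (7, 3), (7, 4), (7, 11), (7, 12), (8, 3), (8, 4), (8, 11), (8, 12), (12, 0), (12, 7), (12, 8), (12, 15), (13, 3), (13, 4), (13, 11), (13, 12), (15, 3), (15, 4), (15, 11), (15, 12), (16, 3), (16, 4), (16, 11), (16, 12), (18, 3), (18, 4), (18, 11), (18, 12), (19, 0), (19, 7), (19, 8), (19, 15), (23, 3), (23, 4), (23, 11), (23, 12), (24, 3), (24, 4), (24, 11), (24, 12), (28, 0), (28, 7), (28, 8), (28, 15), (29, 3), (29, 4), (29, 11), (29, 12), (31, 3), (31, 4), (31, 11), (31, 12)]

Answer: no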